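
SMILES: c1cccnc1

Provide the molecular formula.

C5H5N

Heavy atoms from the SMILES: 5 C, 1 N.
Implicit hydrogens by atom environment:
  5 × C (aromatic): 1 H each → 5
  1 × N (aromatic): no H
  Total hydrogens = 5.
Molecular formula: C5H5N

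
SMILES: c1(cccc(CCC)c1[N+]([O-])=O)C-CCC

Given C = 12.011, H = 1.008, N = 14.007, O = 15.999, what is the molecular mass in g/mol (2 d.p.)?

221.30

Molecular formula: C13H19NO2.
M = 13×12.011 + 19×1.008 + 1×14.007 + 2×15.999 = 221.30 g/mol.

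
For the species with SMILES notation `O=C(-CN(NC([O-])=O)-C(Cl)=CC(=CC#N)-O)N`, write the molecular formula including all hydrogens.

C8H8ClN4O4-

Heavy atoms from the SMILES: 8 C, 1 Cl, 4 N, 4 O.
Implicit hydrogens by atom environment:
  5 × C: no H
  2 × C: 1 H each → 2
  2 × N: no H
  2 × O: no H
  1 × C: 2 H
  1 × Cl: no H
  1 × N: 2 H
  1 × N: 1 H
  1 × O: 1 H
  1 × O (charge -1): no H
  Total hydrogens = 8.
Net charge -1.
Molecular formula: C8H8ClN4O4-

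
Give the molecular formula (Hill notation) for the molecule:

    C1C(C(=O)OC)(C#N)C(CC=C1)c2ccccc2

Heavy atoms from the SMILES: 15 C, 1 N, 2 O.
Implicit hydrogens by atom environment:
  5 × C (aromatic): 1 H each → 5
  3 × C: 1 H each → 3
  3 × C: no H
  2 × C: 2 H each → 4
  2 × O: no H
  1 × C: 3 H
  1 × C (aromatic): no H
  1 × N: no H
  Total hydrogens = 15.
Molecular formula: C15H15NO2

C15H15NO2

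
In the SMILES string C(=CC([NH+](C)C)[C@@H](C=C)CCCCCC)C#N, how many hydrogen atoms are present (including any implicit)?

27

Hydrogens are implicit in SMILES; fill each atom to its normal valence:
  6 × C: 2 H each → 12
  5 × C: 1 H each → 5
  3 × C: 3 H each → 9
  1 × C: no H
  1 × N (charge +1): 1 H
  1 × N: no H
  Total hydrogens = 27.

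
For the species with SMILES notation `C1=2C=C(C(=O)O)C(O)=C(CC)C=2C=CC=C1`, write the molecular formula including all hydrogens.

Heavy atoms from the SMILES: 13 C, 3 O.
Implicit hydrogens by atom environment:
  5 × C (aromatic): 1 H each → 5
  5 × C (aromatic): no H
  2 × O: 1 H each → 2
  1 × C: 3 H
  1 × C: 2 H
  1 × C: no H
  1 × O: no H
  Total hydrogens = 12.
Molecular formula: C13H12O3

C13H12O3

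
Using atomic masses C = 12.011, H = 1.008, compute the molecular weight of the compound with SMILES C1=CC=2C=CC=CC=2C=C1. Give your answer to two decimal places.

Molecular formula: C10H8.
M = 10×12.011 + 8×1.008 = 128.17 g/mol.

128.17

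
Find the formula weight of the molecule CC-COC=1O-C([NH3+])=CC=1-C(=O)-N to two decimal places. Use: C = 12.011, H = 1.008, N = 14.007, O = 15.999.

185.20

Molecular formula: C8H13N2O3+.
M = 8×12.011 + 13×1.008 + 2×14.007 + 3×15.999 = 185.20 g/mol.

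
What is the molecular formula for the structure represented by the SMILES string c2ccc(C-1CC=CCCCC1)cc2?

C14H18

Heavy atoms from the SMILES: 14 C.
Implicit hydrogens by atom environment:
  5 × C: 2 H each → 10
  5 × C (aromatic): 1 H each → 5
  3 × C: 1 H each → 3
  1 × C (aromatic): no H
  Total hydrogens = 18.
Molecular formula: C14H18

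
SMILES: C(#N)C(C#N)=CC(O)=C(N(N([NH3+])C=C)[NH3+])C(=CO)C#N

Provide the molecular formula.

[C11H13N7O2]2+

Heavy atoms from the SMILES: 11 C, 7 N, 2 O.
Implicit hydrogens by atom environment:
  7 × C: no H
  5 × N: no H
  3 × C: 1 H each → 3
  2 × N (charge +1): 3 H each → 6
  2 × O: 1 H each → 2
  1 × C: 2 H
  Total hydrogens = 13.
Net charge +2.
Molecular formula: [C11H13N7O2]2+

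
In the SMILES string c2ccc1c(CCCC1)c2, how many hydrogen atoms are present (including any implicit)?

12

Hydrogens are implicit in SMILES; fill each atom to its normal valence:
  4 × C: 2 H each → 8
  4 × C (aromatic): 1 H each → 4
  2 × C (aromatic): no H
  Total hydrogens = 12.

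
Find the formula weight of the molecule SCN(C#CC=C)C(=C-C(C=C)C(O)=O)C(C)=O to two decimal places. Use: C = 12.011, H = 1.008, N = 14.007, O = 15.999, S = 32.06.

265.33

Molecular formula: C13H15NO3S.
M = 13×12.011 + 15×1.008 + 1×14.007 + 3×15.999 + 1×32.06 = 265.33 g/mol.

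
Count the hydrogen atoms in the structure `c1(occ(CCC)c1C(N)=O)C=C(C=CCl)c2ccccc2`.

Hydrogens are implicit in SMILES; fill each atom to its normal valence:
  6 × C (aromatic): 1 H each → 6
  4 × C (aromatic): no H
  3 × C: 1 H each → 3
  2 × C: 2 H each → 4
  2 × C: no H
  1 × C: 3 H
  1 × Cl: no H
  1 × N: 2 H
  1 × O (aromatic): no H
  1 × O: no H
  Total hydrogens = 18.

18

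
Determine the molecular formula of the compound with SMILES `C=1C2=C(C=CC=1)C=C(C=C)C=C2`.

Heavy atoms from the SMILES: 12 C.
Implicit hydrogens by atom environment:
  7 × C (aromatic): 1 H each → 7
  3 × C (aromatic): no H
  1 × C: 2 H
  1 × C: 1 H
  Total hydrogens = 10.
Molecular formula: C12H10

C12H10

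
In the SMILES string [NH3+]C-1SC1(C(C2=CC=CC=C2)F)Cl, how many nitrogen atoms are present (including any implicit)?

1

The symbol for nitrogen appears 1 time in the SMILES.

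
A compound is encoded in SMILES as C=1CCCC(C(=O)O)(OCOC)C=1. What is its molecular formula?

Heavy atoms from the SMILES: 9 C, 4 O.
Implicit hydrogens by atom environment:
  4 × C: 2 H each → 8
  3 × O: no H
  2 × C: 1 H each → 2
  2 × C: no H
  1 × C: 3 H
  1 × O: 1 H
  Total hydrogens = 14.
Molecular formula: C9H14O4

C9H14O4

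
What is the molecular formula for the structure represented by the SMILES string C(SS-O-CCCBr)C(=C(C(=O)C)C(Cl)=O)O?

Heavy atoms from the SMILES: 1 Br, 9 C, 1 Cl, 4 O, 2 S.
Implicit hydrogens by atom environment:
  4 × C: 2 H each → 8
  4 × C: no H
  3 × O: no H
  2 × S: no H
  1 × Br: no H
  1 × C: 3 H
  1 × Cl: no H
  1 × O: 1 H
  Total hydrogens = 12.
Molecular formula: C9H12BrClO4S2

C9H12BrClO4S2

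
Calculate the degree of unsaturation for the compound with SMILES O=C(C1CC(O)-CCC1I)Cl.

Molecular formula from the SMILES: C7H10ClIO2.
DoU = (2C + 2 + N − H − X)/2 = (2·7 + 2 + 0 − 10 − 2)/2 = 4/2 = 2.
(Structurally: 1 ring(s) + 1 π bond(s) = 2.)

2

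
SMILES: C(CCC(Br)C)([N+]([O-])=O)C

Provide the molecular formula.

C6H12BrNO2

Heavy atoms from the SMILES: 1 Br, 6 C, 1 N, 2 O.
Implicit hydrogens by atom environment:
  2 × C: 3 H each → 6
  2 × C: 2 H each → 4
  2 × C: 1 H each → 2
  1 × Br: no H
  1 × N (charge +1): no H
  1 × O: no H
  1 × O (charge -1): no H
  Total hydrogens = 12.
Molecular formula: C6H12BrNO2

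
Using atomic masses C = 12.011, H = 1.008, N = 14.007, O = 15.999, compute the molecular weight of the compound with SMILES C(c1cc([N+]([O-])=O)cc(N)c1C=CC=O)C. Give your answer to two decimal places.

Molecular formula: C11H12N2O3.
M = 11×12.011 + 12×1.008 + 2×14.007 + 3×15.999 = 220.23 g/mol.

220.23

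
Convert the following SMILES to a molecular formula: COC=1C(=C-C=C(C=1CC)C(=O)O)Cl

C10H11ClO3

Heavy atoms from the SMILES: 10 C, 1 Cl, 3 O.
Implicit hydrogens by atom environment:
  4 × C (aromatic): no H
  2 × C: 3 H each → 6
  2 × C (aromatic): 1 H each → 2
  2 × O: no H
  1 × C: 2 H
  1 × C: no H
  1 × Cl: no H
  1 × O: 1 H
  Total hydrogens = 11.
Molecular formula: C10H11ClO3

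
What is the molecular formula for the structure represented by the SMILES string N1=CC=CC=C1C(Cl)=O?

Heavy atoms from the SMILES: 6 C, 1 Cl, 1 N, 1 O.
Implicit hydrogens by atom environment:
  4 × C (aromatic): 1 H each → 4
  1 × C (aromatic): no H
  1 × C: no H
  1 × Cl: no H
  1 × N (aromatic): no H
  1 × O: no H
  Total hydrogens = 4.
Molecular formula: C6H4ClNO

C6H4ClNO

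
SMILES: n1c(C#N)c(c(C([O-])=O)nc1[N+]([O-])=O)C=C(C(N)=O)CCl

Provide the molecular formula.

C10H5ClN5O5-

Heavy atoms from the SMILES: 10 C, 1 Cl, 5 N, 5 O.
Implicit hydrogens by atom environment:
  4 × C (aromatic): no H
  4 × C: no H
  3 × O: no H
  2 × N (aromatic): no H
  2 × O (charge -1): no H
  1 × C: 2 H
  1 × C: 1 H
  1 × Cl: no H
  1 × N: 2 H
  1 × N: no H
  1 × N (charge +1): no H
  Total hydrogens = 5.
Net charge -1.
Molecular formula: C10H5ClN5O5-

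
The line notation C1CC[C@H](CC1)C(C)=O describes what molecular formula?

Heavy atoms from the SMILES: 8 C, 1 O.
Implicit hydrogens by atom environment:
  5 × C: 2 H each → 10
  1 × C: 3 H
  1 × C: 1 H
  1 × C: no H
  1 × O: no H
  Total hydrogens = 14.
Molecular formula: C8H14O

C8H14O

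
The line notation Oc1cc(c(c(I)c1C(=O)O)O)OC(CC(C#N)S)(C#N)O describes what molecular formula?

C12H9IN2O6S

Heavy atoms from the SMILES: 12 C, 1 I, 2 N, 6 O, 1 S.
Implicit hydrogens by atom environment:
  5 × C (aromatic): no H
  4 × C: no H
  4 × O: 1 H each → 4
  2 × N: no H
  2 × O: no H
  1 × C: 2 H
  1 × C (aromatic): 1 H
  1 × C: 1 H
  1 × I: no H
  1 × S: 1 H
  Total hydrogens = 9.
Molecular formula: C12H9IN2O6S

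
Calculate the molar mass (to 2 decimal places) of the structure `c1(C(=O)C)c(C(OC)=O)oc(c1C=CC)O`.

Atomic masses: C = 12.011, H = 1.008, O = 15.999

224.21

Molecular formula: C11H12O5.
M = 11×12.011 + 12×1.008 + 5×15.999 = 224.21 g/mol.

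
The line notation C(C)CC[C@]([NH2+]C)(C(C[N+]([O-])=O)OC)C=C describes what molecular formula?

Heavy atoms from the SMILES: 11 C, 2 N, 3 O.
Implicit hydrogens by atom environment:
  5 × C: 2 H each → 10
  3 × C: 3 H each → 9
  2 × C: 1 H each → 2
  2 × O: no H
  1 × C: no H
  1 × N (charge +1): 2 H
  1 × N (charge +1): no H
  1 × O (charge -1): no H
  Total hydrogens = 23.
Net charge +1.
Molecular formula: C11H23N2O3+

C11H23N2O3+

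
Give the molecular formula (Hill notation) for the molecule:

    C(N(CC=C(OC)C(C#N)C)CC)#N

C10H15N3O

Heavy atoms from the SMILES: 10 C, 3 N, 1 O.
Implicit hydrogens by atom environment:
  3 × C: 3 H each → 9
  3 × C: no H
  3 × N: no H
  2 × C: 2 H each → 4
  2 × C: 1 H each → 2
  1 × O: no H
  Total hydrogens = 15.
Molecular formula: C10H15N3O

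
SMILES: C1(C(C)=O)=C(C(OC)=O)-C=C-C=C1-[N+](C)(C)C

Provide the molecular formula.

C13H18NO3+

Heavy atoms from the SMILES: 13 C, 1 N, 3 O.
Implicit hydrogens by atom environment:
  5 × C: 3 H each → 15
  3 × C (aromatic): 1 H each → 3
  3 × C (aromatic): no H
  3 × O: no H
  2 × C: no H
  1 × N (charge +1): no H
  Total hydrogens = 18.
Net charge +1.
Molecular formula: C13H18NO3+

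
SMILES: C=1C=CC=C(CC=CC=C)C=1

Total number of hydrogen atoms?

Hydrogens are implicit in SMILES; fill each atom to its normal valence:
  5 × C (aromatic): 1 H each → 5
  3 × C: 1 H each → 3
  2 × C: 2 H each → 4
  1 × C (aromatic): no H
  Total hydrogens = 12.

12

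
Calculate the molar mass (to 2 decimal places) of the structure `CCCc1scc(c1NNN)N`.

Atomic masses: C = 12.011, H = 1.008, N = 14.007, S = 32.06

Molecular formula: C7H14N4S.
M = 7×12.011 + 14×1.008 + 4×14.007 + 1×32.06 = 186.28 g/mol.

186.28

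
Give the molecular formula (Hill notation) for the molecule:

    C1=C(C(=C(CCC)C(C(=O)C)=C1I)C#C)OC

C14H15IO2

Heavy atoms from the SMILES: 14 C, 1 I, 2 O.
Implicit hydrogens by atom environment:
  5 × C (aromatic): no H
  3 × C: 3 H each → 9
  2 × C: 2 H each → 4
  2 × C: no H
  2 × O: no H
  1 × C (aromatic): 1 H
  1 × C: 1 H
  1 × I: no H
  Total hydrogens = 15.
Molecular formula: C14H15IO2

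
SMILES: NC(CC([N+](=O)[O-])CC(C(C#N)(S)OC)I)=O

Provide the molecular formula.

C8H12IN3O4S

Heavy atoms from the SMILES: 8 C, 1 I, 3 N, 4 O, 1 S.
Implicit hydrogens by atom environment:
  3 × C: no H
  3 × O: no H
  2 × C: 2 H each → 4
  2 × C: 1 H each → 2
  1 × C: 3 H
  1 × I: no H
  1 × N: 2 H
  1 × N (charge +1): no H
  1 × N: no H
  1 × O (charge -1): no H
  1 × S: 1 H
  Total hydrogens = 12.
Molecular formula: C8H12IN3O4S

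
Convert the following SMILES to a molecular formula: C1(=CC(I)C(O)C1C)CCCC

C10H17IO

Heavy atoms from the SMILES: 10 C, 1 I, 1 O.
Implicit hydrogens by atom environment:
  4 × C: 1 H each → 4
  3 × C: 2 H each → 6
  2 × C: 3 H each → 6
  1 × C: no H
  1 × I: no H
  1 × O: 1 H
  Total hydrogens = 17.
Molecular formula: C10H17IO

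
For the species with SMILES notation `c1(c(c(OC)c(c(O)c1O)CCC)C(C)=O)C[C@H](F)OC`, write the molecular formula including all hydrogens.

C15H21FO5

Heavy atoms from the SMILES: 15 C, 1 F, 5 O.
Implicit hydrogens by atom environment:
  6 × C (aromatic): no H
  4 × C: 3 H each → 12
  3 × C: 2 H each → 6
  3 × O: no H
  2 × O: 1 H each → 2
  1 × C: 1 H
  1 × C: no H
  1 × F: no H
  Total hydrogens = 21.
Molecular formula: C15H21FO5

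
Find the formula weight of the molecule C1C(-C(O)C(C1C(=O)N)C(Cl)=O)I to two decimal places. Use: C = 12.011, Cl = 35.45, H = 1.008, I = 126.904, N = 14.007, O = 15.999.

Molecular formula: C7H9ClINO3.
M = 7×12.011 + 1×35.45 + 9×1.008 + 1×126.904 + 1×14.007 + 3×15.999 = 317.51 g/mol.

317.51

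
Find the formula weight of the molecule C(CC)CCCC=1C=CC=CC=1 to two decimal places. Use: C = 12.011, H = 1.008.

162.28

Molecular formula: C12H18.
M = 12×12.011 + 18×1.008 = 162.28 g/mol.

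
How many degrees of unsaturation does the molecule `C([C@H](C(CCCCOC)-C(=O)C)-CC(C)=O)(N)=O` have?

3

Molecular formula from the SMILES: C13H23NO4.
DoU = (2C + 2 + N − H − X)/2 = (2·13 + 2 + 1 − 23 − 0)/2 = 6/2 = 3.
(Structurally: 0 ring(s) + 3 π bond(s) = 3.)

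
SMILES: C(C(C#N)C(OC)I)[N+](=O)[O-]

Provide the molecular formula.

C5H7IN2O3

Heavy atoms from the SMILES: 5 C, 1 I, 2 N, 3 O.
Implicit hydrogens by atom environment:
  2 × C: 1 H each → 2
  2 × O: no H
  1 × C: 3 H
  1 × C: 2 H
  1 × C: no H
  1 × I: no H
  1 × N: no H
  1 × N (charge +1): no H
  1 × O (charge -1): no H
  Total hydrogens = 7.
Molecular formula: C5H7IN2O3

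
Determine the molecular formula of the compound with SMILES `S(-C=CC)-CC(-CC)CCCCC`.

Heavy atoms from the SMILES: 12 C, 1 S.
Implicit hydrogens by atom environment:
  6 × C: 2 H each → 12
  3 × C: 3 H each → 9
  3 × C: 1 H each → 3
  1 × S: no H
  Total hydrogens = 24.
Molecular formula: C12H24S

C12H24S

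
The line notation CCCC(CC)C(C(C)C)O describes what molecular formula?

C10H22O

Heavy atoms from the SMILES: 10 C, 1 O.
Implicit hydrogens by atom environment:
  4 × C: 3 H each → 12
  3 × C: 2 H each → 6
  3 × C: 1 H each → 3
  1 × O: 1 H
  Total hydrogens = 22.
Molecular formula: C10H22O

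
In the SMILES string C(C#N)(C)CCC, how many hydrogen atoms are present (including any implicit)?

Hydrogens are implicit in SMILES; fill each atom to its normal valence:
  2 × C: 3 H each → 6
  2 × C: 2 H each → 4
  1 × C: 1 H
  1 × C: no H
  1 × N: no H
  Total hydrogens = 11.

11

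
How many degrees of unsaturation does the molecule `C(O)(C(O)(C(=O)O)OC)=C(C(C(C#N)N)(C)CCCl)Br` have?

4

Molecular formula from the SMILES: C11H16BrClN2O5.
DoU = (2C + 2 + N − H − X)/2 = (2·11 + 2 + 2 − 16 − 2)/2 = 8/2 = 4.
(Structurally: 0 ring(s) + 4 π bond(s) = 4.)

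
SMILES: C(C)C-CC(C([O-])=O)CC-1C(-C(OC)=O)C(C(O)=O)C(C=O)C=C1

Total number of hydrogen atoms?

23

Hydrogens are implicit in SMILES; fill each atom to its normal valence:
  8 × C: 1 H each → 8
  5 × O: no H
  4 × C: 2 H each → 8
  3 × C: no H
  2 × C: 3 H each → 6
  1 × O: 1 H
  1 × O (charge -1): no H
  Total hydrogens = 23.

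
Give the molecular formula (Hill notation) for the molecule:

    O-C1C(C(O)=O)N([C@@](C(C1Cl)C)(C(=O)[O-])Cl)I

C8H9Cl2INO5-

Heavy atoms from the SMILES: 8 C, 2 Cl, 1 I, 1 N, 5 O.
Implicit hydrogens by atom environment:
  4 × C: 1 H each → 4
  3 × C: no H
  2 × Cl: no H
  2 × O: 1 H each → 2
  2 × O: no H
  1 × C: 3 H
  1 × I: no H
  1 × N: no H
  1 × O (charge -1): no H
  Total hydrogens = 9.
Net charge -1.
Molecular formula: C8H9Cl2INO5-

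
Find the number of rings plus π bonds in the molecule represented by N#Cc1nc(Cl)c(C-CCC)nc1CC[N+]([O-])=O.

Molecular formula from the SMILES: C11H13ClN4O2.
DoU = (2C + 2 + N − H − X)/2 = (2·11 + 2 + 4 − 13 − 1)/2 = 14/2 = 7.
(Structurally: 1 ring(s) + 6 π bond(s) = 7.)

7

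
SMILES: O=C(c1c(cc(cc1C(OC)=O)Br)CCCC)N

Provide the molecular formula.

Heavy atoms from the SMILES: 1 Br, 13 C, 1 N, 3 O.
Implicit hydrogens by atom environment:
  4 × C (aromatic): no H
  3 × C: 2 H each → 6
  3 × O: no H
  2 × C: 3 H each → 6
  2 × C (aromatic): 1 H each → 2
  2 × C: no H
  1 × Br: no H
  1 × N: 2 H
  Total hydrogens = 16.
Molecular formula: C13H16BrNO3

C13H16BrNO3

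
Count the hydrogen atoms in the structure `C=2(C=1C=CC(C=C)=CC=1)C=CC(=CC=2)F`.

11

Hydrogens are implicit in SMILES; fill each atom to its normal valence:
  8 × C (aromatic): 1 H each → 8
  4 × C (aromatic): no H
  1 × C: 2 H
  1 × C: 1 H
  1 × F: no H
  Total hydrogens = 11.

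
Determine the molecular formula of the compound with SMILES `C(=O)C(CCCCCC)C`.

Heavy atoms from the SMILES: 9 C, 1 O.
Implicit hydrogens by atom environment:
  5 × C: 2 H each → 10
  2 × C: 3 H each → 6
  2 × C: 1 H each → 2
  1 × O: no H
  Total hydrogens = 18.
Molecular formula: C9H18O

C9H18O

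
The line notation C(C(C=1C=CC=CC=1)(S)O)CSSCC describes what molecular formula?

Heavy atoms from the SMILES: 11 C, 1 O, 3 S.
Implicit hydrogens by atom environment:
  5 × C (aromatic): 1 H each → 5
  3 × C: 2 H each → 6
  2 × S: no H
  1 × C: 3 H
  1 × C: no H
  1 × C (aromatic): no H
  1 × O: 1 H
  1 × S: 1 H
  Total hydrogens = 16.
Molecular formula: C11H16OS3

C11H16OS3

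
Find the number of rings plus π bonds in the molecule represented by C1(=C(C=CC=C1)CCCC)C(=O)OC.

5

Molecular formula from the SMILES: C12H16O2.
DoU = (2C + 2 + N − H − X)/2 = (2·12 + 2 + 0 − 16 − 0)/2 = 10/2 = 5.
(Structurally: 1 ring(s) + 4 π bond(s) = 5.)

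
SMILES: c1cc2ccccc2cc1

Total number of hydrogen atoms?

8

Hydrogens are implicit in SMILES; fill each atom to its normal valence:
  8 × C (aromatic): 1 H each → 8
  2 × C (aromatic): no H
  Total hydrogens = 8.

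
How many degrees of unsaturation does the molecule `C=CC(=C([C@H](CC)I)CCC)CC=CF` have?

3

Molecular formula from the SMILES: C13H20FI.
DoU = (2C + 2 + N − H − X)/2 = (2·13 + 2 + 0 − 20 − 2)/2 = 6/2 = 3.
(Structurally: 0 ring(s) + 3 π bond(s) = 3.)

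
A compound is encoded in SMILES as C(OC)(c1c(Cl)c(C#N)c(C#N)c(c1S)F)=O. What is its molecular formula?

Heavy atoms from the SMILES: 10 C, 1 Cl, 1 F, 2 N, 2 O, 1 S.
Implicit hydrogens by atom environment:
  6 × C (aromatic): no H
  3 × C: no H
  2 × N: no H
  2 × O: no H
  1 × C: 3 H
  1 × Cl: no H
  1 × F: no H
  1 × S: 1 H
  Total hydrogens = 4.
Molecular formula: C10H4ClFN2O2S

C10H4ClFN2O2S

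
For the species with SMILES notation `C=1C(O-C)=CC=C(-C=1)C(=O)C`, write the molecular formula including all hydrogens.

Heavy atoms from the SMILES: 9 C, 2 O.
Implicit hydrogens by atom environment:
  4 × C (aromatic): 1 H each → 4
  2 × C: 3 H each → 6
  2 × C (aromatic): no H
  2 × O: no H
  1 × C: no H
  Total hydrogens = 10.
Molecular formula: C9H10O2

C9H10O2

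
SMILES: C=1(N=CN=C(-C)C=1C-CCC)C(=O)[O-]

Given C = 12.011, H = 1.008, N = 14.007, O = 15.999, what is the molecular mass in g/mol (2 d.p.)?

193.23

Molecular formula: C10H13N2O2-.
M = 10×12.011 + 13×1.008 + 2×14.007 + 2×15.999 = 193.23 g/mol.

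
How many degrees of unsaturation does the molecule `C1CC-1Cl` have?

Molecular formula from the SMILES: C3H5Cl.
DoU = (2C + 2 + N − H − X)/2 = (2·3 + 2 + 0 − 5 − 1)/2 = 2/2 = 1.
(Structurally: 1 ring(s) + 0 π bond(s) = 1.)

1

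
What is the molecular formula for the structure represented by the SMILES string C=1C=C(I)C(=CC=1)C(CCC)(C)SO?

C11H15IOS

Heavy atoms from the SMILES: 11 C, 1 I, 1 O, 1 S.
Implicit hydrogens by atom environment:
  4 × C (aromatic): 1 H each → 4
  2 × C: 3 H each → 6
  2 × C: 2 H each → 4
  2 × C (aromatic): no H
  1 × C: no H
  1 × I: no H
  1 × O: 1 H
  1 × S: no H
  Total hydrogens = 15.
Molecular formula: C11H15IOS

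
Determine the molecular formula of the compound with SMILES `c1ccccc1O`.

C6H6O

Heavy atoms from the SMILES: 6 C, 1 O.
Implicit hydrogens by atom environment:
  5 × C (aromatic): 1 H each → 5
  1 × C (aromatic): no H
  1 × O: 1 H
  Total hydrogens = 6.
Molecular formula: C6H6O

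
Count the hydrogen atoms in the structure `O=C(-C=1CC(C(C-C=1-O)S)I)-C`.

Hydrogens are implicit in SMILES; fill each atom to its normal valence:
  3 × C: no H
  2 × C: 2 H each → 4
  2 × C: 1 H each → 2
  1 × C: 3 H
  1 × I: no H
  1 × O: 1 H
  1 × O: no H
  1 × S: 1 H
  Total hydrogens = 11.

11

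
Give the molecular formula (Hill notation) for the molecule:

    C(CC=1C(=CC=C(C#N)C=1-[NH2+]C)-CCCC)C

Heavy atoms from the SMILES: 15 C, 2 N.
Implicit hydrogens by atom environment:
  5 × C: 2 H each → 10
  4 × C (aromatic): no H
  3 × C: 3 H each → 9
  2 × C (aromatic): 1 H each → 2
  1 × C: no H
  1 × N (charge +1): 2 H
  1 × N: no H
  Total hydrogens = 23.
Net charge +1.
Molecular formula: C15H23N2+

C15H23N2+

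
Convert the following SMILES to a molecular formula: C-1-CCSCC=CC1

Heavy atoms from the SMILES: 7 C, 1 S.
Implicit hydrogens by atom environment:
  5 × C: 2 H each → 10
  2 × C: 1 H each → 2
  1 × S: no H
  Total hydrogens = 12.
Molecular formula: C7H12S

C7H12S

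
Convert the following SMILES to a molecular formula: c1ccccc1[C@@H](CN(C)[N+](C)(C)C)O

C12H21N2O+

Heavy atoms from the SMILES: 12 C, 2 N, 1 O.
Implicit hydrogens by atom environment:
  5 × C (aromatic): 1 H each → 5
  4 × C: 3 H each → 12
  1 × C: 2 H
  1 × C: 1 H
  1 × C (aromatic): no H
  1 × N: no H
  1 × N (charge +1): no H
  1 × O: 1 H
  Total hydrogens = 21.
Net charge +1.
Molecular formula: C12H21N2O+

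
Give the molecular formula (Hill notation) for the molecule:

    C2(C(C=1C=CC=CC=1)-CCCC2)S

C12H16S

Heavy atoms from the SMILES: 12 C, 1 S.
Implicit hydrogens by atom environment:
  5 × C (aromatic): 1 H each → 5
  4 × C: 2 H each → 8
  2 × C: 1 H each → 2
  1 × C (aromatic): no H
  1 × S: 1 H
  Total hydrogens = 16.
Molecular formula: C12H16S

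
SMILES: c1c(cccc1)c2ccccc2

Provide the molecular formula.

Heavy atoms from the SMILES: 12 C.
Implicit hydrogens by atom environment:
  10 × C (aromatic): 1 H each → 10
  2 × C (aromatic): no H
  Total hydrogens = 10.
Molecular formula: C12H10

C12H10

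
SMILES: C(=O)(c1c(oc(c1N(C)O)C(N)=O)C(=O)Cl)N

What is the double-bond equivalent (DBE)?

6

Molecular formula from the SMILES: C8H8ClN3O5.
DoU = (2C + 2 + N − H − X)/2 = (2·8 + 2 + 3 − 8 − 1)/2 = 12/2 = 6.
(Structurally: 1 ring(s) + 5 π bond(s) = 6.)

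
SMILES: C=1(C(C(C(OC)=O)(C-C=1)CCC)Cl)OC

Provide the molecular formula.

C11H17ClO3

Heavy atoms from the SMILES: 11 C, 1 Cl, 3 O.
Implicit hydrogens by atom environment:
  3 × C: 3 H each → 9
  3 × C: 2 H each → 6
  3 × C: no H
  3 × O: no H
  2 × C: 1 H each → 2
  1 × Cl: no H
  Total hydrogens = 17.
Molecular formula: C11H17ClO3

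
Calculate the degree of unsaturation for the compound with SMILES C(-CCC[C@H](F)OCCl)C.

0

Molecular formula from the SMILES: C7H14ClFO.
DoU = (2C + 2 + N − H − X)/2 = (2·7 + 2 + 0 − 14 − 2)/2 = 0/2 = 0.
(Structurally: 0 ring(s) + 0 π bond(s) = 0.)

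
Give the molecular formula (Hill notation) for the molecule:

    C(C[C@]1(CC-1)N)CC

Heavy atoms from the SMILES: 7 C, 1 N.
Implicit hydrogens by atom environment:
  5 × C: 2 H each → 10
  1 × C: 3 H
  1 × C: no H
  1 × N: 2 H
  Total hydrogens = 15.
Molecular formula: C7H15N

C7H15N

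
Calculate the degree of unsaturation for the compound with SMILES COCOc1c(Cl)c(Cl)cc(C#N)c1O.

Molecular formula from the SMILES: C9H7Cl2NO3.
DoU = (2C + 2 + N − H − X)/2 = (2·9 + 2 + 1 − 7 − 2)/2 = 12/2 = 6.
(Structurally: 1 ring(s) + 5 π bond(s) = 6.)

6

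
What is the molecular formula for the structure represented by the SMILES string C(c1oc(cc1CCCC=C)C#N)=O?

Heavy atoms from the SMILES: 11 C, 1 N, 2 O.
Implicit hydrogens by atom environment:
  4 × C: 2 H each → 8
  3 × C (aromatic): no H
  2 × C: 1 H each → 2
  1 × C (aromatic): 1 H
  1 × C: no H
  1 × N: no H
  1 × O (aromatic): no H
  1 × O: no H
  Total hydrogens = 11.
Molecular formula: C11H11NO2

C11H11NO2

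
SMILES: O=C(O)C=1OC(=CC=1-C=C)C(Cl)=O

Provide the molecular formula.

C8H5ClO4

Heavy atoms from the SMILES: 8 C, 1 Cl, 4 O.
Implicit hydrogens by atom environment:
  3 × C (aromatic): no H
  2 × C: no H
  2 × O: no H
  1 × C: 2 H
  1 × C (aromatic): 1 H
  1 × C: 1 H
  1 × Cl: no H
  1 × O: 1 H
  1 × O (aromatic): no H
  Total hydrogens = 5.
Molecular formula: C8H5ClO4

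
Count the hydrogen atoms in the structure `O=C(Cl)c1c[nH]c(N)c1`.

5

Hydrogens are implicit in SMILES; fill each atom to its normal valence:
  2 × C (aromatic): 1 H each → 2
  2 × C (aromatic): no H
  1 × C: no H
  1 × Cl: no H
  1 × N: 2 H
  1 × N (aromatic): 1 H
  1 × O: no H
  Total hydrogens = 5.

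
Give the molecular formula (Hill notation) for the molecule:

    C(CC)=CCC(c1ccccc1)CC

C14H20

Heavy atoms from the SMILES: 14 C.
Implicit hydrogens by atom environment:
  5 × C (aromatic): 1 H each → 5
  3 × C: 2 H each → 6
  3 × C: 1 H each → 3
  2 × C: 3 H each → 6
  1 × C (aromatic): no H
  Total hydrogens = 20.
Molecular formula: C14H20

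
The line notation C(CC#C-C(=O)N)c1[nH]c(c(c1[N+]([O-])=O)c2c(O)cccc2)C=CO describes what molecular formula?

C17H15N3O5

Heavy atoms from the SMILES: 17 C, 3 N, 5 O.
Implicit hydrogens by atom environment:
  6 × C (aromatic): no H
  4 × C (aromatic): 1 H each → 4
  3 × C: no H
  2 × C: 2 H each → 4
  2 × C: 1 H each → 2
  2 × O: 1 H each → 2
  2 × O: no H
  1 × N: 2 H
  1 × N (aromatic): 1 H
  1 × N (charge +1): no H
  1 × O (charge -1): no H
  Total hydrogens = 15.
Molecular formula: C17H15N3O5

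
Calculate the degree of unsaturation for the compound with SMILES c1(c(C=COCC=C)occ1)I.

5

Molecular formula from the SMILES: C9H9IO2.
DoU = (2C + 2 + N − H − X)/2 = (2·9 + 2 + 0 − 9 − 1)/2 = 10/2 = 5.
(Structurally: 1 ring(s) + 4 π bond(s) = 5.)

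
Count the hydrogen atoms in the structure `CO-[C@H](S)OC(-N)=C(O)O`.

Hydrogens are implicit in SMILES; fill each atom to its normal valence:
  2 × C: no H
  2 × O: 1 H each → 2
  2 × O: no H
  1 × C: 3 H
  1 × C: 1 H
  1 × N: 2 H
  1 × S: 1 H
  Total hydrogens = 9.

9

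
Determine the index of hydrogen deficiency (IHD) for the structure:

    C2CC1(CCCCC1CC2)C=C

3

Molecular formula from the SMILES: C12H20.
DoU = (2C + 2 + N − H − X)/2 = (2·12 + 2 + 0 − 20 − 0)/2 = 6/2 = 3.
(Structurally: 2 ring(s) + 1 π bond(s) = 3.)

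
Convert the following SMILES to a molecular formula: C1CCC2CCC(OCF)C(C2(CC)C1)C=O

Heavy atoms from the SMILES: 14 C, 1 F, 2 O.
Implicit hydrogens by atom environment:
  8 × C: 2 H each → 16
  4 × C: 1 H each → 4
  2 × O: no H
  1 × C: 3 H
  1 × C: no H
  1 × F: no H
  Total hydrogens = 23.
Molecular formula: C14H23FO2

C14H23FO2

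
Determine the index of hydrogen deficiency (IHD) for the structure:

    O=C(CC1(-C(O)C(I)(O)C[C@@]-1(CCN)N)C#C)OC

4

Molecular formula from the SMILES: C12H19IN2O4.
DoU = (2C + 2 + N − H − X)/2 = (2·12 + 2 + 2 − 19 − 1)/2 = 8/2 = 4.
(Structurally: 1 ring(s) + 3 π bond(s) = 4.)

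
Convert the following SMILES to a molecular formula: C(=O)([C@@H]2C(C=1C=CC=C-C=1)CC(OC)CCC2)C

C16H22O2

Heavy atoms from the SMILES: 16 C, 2 O.
Implicit hydrogens by atom environment:
  5 × C (aromatic): 1 H each → 5
  4 × C: 2 H each → 8
  3 × C: 1 H each → 3
  2 × C: 3 H each → 6
  2 × O: no H
  1 × C (aromatic): no H
  1 × C: no H
  Total hydrogens = 22.
Molecular formula: C16H22O2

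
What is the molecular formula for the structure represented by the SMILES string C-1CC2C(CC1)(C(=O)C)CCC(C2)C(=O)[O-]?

C13H19O3-

Heavy atoms from the SMILES: 13 C, 3 O.
Implicit hydrogens by atom environment:
  7 × C: 2 H each → 14
  3 × C: no H
  2 × C: 1 H each → 2
  2 × O: no H
  1 × C: 3 H
  1 × O (charge -1): no H
  Total hydrogens = 19.
Net charge -1.
Molecular formula: C13H19O3-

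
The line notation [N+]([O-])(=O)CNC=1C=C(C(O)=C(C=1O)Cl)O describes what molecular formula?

Heavy atoms from the SMILES: 7 C, 1 Cl, 2 N, 5 O.
Implicit hydrogens by atom environment:
  5 × C (aromatic): no H
  3 × O: 1 H each → 3
  1 × C: 2 H
  1 × C (aromatic): 1 H
  1 × Cl: no H
  1 × N: 1 H
  1 × N (charge +1): no H
  1 × O: no H
  1 × O (charge -1): no H
  Total hydrogens = 7.
Molecular formula: C7H7ClN2O5

C7H7ClN2O5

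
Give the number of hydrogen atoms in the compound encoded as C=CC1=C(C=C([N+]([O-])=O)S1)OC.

Hydrogens are implicit in SMILES; fill each atom to its normal valence:
  3 × C (aromatic): no H
  2 × O: no H
  1 × C: 3 H
  1 × C: 2 H
  1 × C (aromatic): 1 H
  1 × C: 1 H
  1 × N (charge +1): no H
  1 × O (charge -1): no H
  1 × S (aromatic): no H
  Total hydrogens = 7.

7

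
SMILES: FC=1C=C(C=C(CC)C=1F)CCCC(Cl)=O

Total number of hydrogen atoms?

Hydrogens are implicit in SMILES; fill each atom to its normal valence:
  4 × C: 2 H each → 8
  4 × C (aromatic): no H
  2 × C (aromatic): 1 H each → 2
  2 × F: no H
  1 × C: 3 H
  1 × C: no H
  1 × Cl: no H
  1 × O: no H
  Total hydrogens = 13.

13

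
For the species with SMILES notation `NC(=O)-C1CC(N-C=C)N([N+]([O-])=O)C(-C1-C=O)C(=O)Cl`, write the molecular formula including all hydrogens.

C10H13ClN4O5

Heavy atoms from the SMILES: 10 C, 1 Cl, 4 N, 5 O.
Implicit hydrogens by atom environment:
  6 × C: 1 H each → 6
  4 × O: no H
  2 × C: 2 H each → 4
  2 × C: no H
  1 × Cl: no H
  1 × N: 2 H
  1 × N: 1 H
  1 × N: no H
  1 × N (charge +1): no H
  1 × O (charge -1): no H
  Total hydrogens = 13.
Molecular formula: C10H13ClN4O5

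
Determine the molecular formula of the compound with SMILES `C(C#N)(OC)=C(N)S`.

C4H6N2OS

Heavy atoms from the SMILES: 4 C, 2 N, 1 O, 1 S.
Implicit hydrogens by atom environment:
  3 × C: no H
  1 × C: 3 H
  1 × N: 2 H
  1 × N: no H
  1 × O: no H
  1 × S: 1 H
  Total hydrogens = 6.
Molecular formula: C4H6N2OS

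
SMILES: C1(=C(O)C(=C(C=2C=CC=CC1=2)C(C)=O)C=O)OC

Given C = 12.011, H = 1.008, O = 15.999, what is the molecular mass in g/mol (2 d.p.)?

244.25

Molecular formula: C14H12O4.
M = 14×12.011 + 12×1.008 + 4×15.999 = 244.25 g/mol.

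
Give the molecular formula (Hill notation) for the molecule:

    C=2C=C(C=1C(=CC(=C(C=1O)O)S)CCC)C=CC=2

C15H16O2S

Heavy atoms from the SMILES: 15 C, 2 O, 1 S.
Implicit hydrogens by atom environment:
  6 × C (aromatic): 1 H each → 6
  6 × C (aromatic): no H
  2 × C: 2 H each → 4
  2 × O: 1 H each → 2
  1 × C: 3 H
  1 × S: 1 H
  Total hydrogens = 16.
Molecular formula: C15H16O2S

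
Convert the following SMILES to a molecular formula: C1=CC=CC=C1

C6H6

Heavy atoms from the SMILES: 6 C.
Implicit hydrogens by atom environment:
  6 × C (aromatic): 1 H each → 6
  Total hydrogens = 6.
Molecular formula: C6H6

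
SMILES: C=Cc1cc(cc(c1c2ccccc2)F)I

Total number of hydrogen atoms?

Hydrogens are implicit in SMILES; fill each atom to its normal valence:
  7 × C (aromatic): 1 H each → 7
  5 × C (aromatic): no H
  1 × C: 2 H
  1 × C: 1 H
  1 × F: no H
  1 × I: no H
  Total hydrogens = 10.

10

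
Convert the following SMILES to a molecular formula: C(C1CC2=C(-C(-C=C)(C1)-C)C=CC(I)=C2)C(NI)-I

Heavy atoms from the SMILES: 15 C, 3 I, 1 N.
Implicit hydrogens by atom environment:
  4 × C: 2 H each → 8
  3 × C (aromatic): 1 H each → 3
  3 × C: 1 H each → 3
  3 × C (aromatic): no H
  3 × I: no H
  1 × C: 3 H
  1 × C: no H
  1 × N: 1 H
  Total hydrogens = 18.
Molecular formula: C15H18I3N

C15H18I3N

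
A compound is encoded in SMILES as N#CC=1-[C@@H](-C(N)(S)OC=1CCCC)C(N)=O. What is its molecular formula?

C10H15N3O2S

Heavy atoms from the SMILES: 10 C, 3 N, 2 O, 1 S.
Implicit hydrogens by atom environment:
  5 × C: no H
  3 × C: 2 H each → 6
  2 × N: 2 H each → 4
  2 × O: no H
  1 × C: 3 H
  1 × C: 1 H
  1 × N: no H
  1 × S: 1 H
  Total hydrogens = 15.
Molecular formula: C10H15N3O2S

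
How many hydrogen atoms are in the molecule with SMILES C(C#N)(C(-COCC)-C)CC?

17

Hydrogens are implicit in SMILES; fill each atom to its normal valence:
  3 × C: 3 H each → 9
  3 × C: 2 H each → 6
  2 × C: 1 H each → 2
  1 × C: no H
  1 × N: no H
  1 × O: no H
  Total hydrogens = 17.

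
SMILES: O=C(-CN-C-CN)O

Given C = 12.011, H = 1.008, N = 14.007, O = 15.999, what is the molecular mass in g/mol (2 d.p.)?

118.14

Molecular formula: C4H10N2O2.
M = 4×12.011 + 10×1.008 + 2×14.007 + 2×15.999 = 118.14 g/mol.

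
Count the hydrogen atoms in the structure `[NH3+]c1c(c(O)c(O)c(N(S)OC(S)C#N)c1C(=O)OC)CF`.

Hydrogens are implicit in SMILES; fill each atom to its normal valence:
  6 × C (aromatic): no H
  3 × O: no H
  2 × C: no H
  2 × N: no H
  2 × O: 1 H each → 2
  2 × S: 1 H each → 2
  1 × C: 3 H
  1 × C: 2 H
  1 × C: 1 H
  1 × F: no H
  1 × N (charge +1): 3 H
  Total hydrogens = 13.

13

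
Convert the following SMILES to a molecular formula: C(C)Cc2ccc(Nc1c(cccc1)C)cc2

C16H19N

Heavy atoms from the SMILES: 16 C, 1 N.
Implicit hydrogens by atom environment:
  8 × C (aromatic): 1 H each → 8
  4 × C (aromatic): no H
  2 × C: 3 H each → 6
  2 × C: 2 H each → 4
  1 × N: 1 H
  Total hydrogens = 19.
Molecular formula: C16H19N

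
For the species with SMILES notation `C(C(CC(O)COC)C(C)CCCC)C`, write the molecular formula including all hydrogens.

C13H28O2

Heavy atoms from the SMILES: 13 C, 2 O.
Implicit hydrogens by atom environment:
  6 × C: 2 H each → 12
  4 × C: 3 H each → 12
  3 × C: 1 H each → 3
  1 × O: 1 H
  1 × O: no H
  Total hydrogens = 28.
Molecular formula: C13H28O2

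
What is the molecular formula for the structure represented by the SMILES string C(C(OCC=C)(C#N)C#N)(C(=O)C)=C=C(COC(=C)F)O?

C14H13FN2O4

Heavy atoms from the SMILES: 14 C, 1 F, 2 N, 4 O.
Implicit hydrogens by atom environment:
  8 × C: no H
  4 × C: 2 H each → 8
  3 × O: no H
  2 × N: no H
  1 × C: 3 H
  1 × C: 1 H
  1 × F: no H
  1 × O: 1 H
  Total hydrogens = 13.
Molecular formula: C14H13FN2O4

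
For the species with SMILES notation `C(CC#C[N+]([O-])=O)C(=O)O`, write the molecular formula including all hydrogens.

C5H5NO4

Heavy atoms from the SMILES: 5 C, 1 N, 4 O.
Implicit hydrogens by atom environment:
  3 × C: no H
  2 × C: 2 H each → 4
  2 × O: no H
  1 × N (charge +1): no H
  1 × O: 1 H
  1 × O (charge -1): no H
  Total hydrogens = 5.
Molecular formula: C5H5NO4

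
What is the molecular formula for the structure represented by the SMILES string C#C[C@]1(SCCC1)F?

Heavy atoms from the SMILES: 6 C, 1 F, 1 S.
Implicit hydrogens by atom environment:
  3 × C: 2 H each → 6
  2 × C: no H
  1 × C: 1 H
  1 × F: no H
  1 × S: no H
  Total hydrogens = 7.
Molecular formula: C6H7FS

C6H7FS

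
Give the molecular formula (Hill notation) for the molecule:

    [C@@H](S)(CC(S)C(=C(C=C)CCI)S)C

Heavy atoms from the SMILES: 10 C, 1 I, 3 S.
Implicit hydrogens by atom environment:
  4 × C: 2 H each → 8
  3 × C: 1 H each → 3
  3 × S: 1 H each → 3
  2 × C: no H
  1 × C: 3 H
  1 × I: no H
  Total hydrogens = 17.
Molecular formula: C10H17IS3

C10H17IS3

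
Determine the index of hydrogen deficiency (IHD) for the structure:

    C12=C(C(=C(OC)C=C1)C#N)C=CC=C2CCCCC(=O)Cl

Molecular formula from the SMILES: C17H16ClNO2.
DoU = (2C + 2 + N − H − X)/2 = (2·17 + 2 + 1 − 16 − 1)/2 = 20/2 = 10.
(Structurally: 2 ring(s) + 8 π bond(s) = 10.)

10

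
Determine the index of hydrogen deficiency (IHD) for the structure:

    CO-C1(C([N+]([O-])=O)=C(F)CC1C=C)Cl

4

Molecular formula from the SMILES: C8H9ClFNO3.
DoU = (2C + 2 + N − H − X)/2 = (2·8 + 2 + 1 − 9 − 2)/2 = 8/2 = 4.
(Structurally: 1 ring(s) + 3 π bond(s) = 4.)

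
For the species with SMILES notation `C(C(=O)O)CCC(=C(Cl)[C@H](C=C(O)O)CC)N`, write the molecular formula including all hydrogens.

Heavy atoms from the SMILES: 11 C, 1 Cl, 1 N, 4 O.
Implicit hydrogens by atom environment:
  4 × C: 2 H each → 8
  4 × C: no H
  3 × O: 1 H each → 3
  2 × C: 1 H each → 2
  1 × C: 3 H
  1 × Cl: no H
  1 × N: 2 H
  1 × O: no H
  Total hydrogens = 18.
Molecular formula: C11H18ClNO4

C11H18ClNO4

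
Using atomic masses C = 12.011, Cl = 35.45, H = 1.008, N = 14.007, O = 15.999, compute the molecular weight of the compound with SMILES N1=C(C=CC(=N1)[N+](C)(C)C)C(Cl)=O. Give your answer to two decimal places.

Molecular formula: C8H11ClN3O+.
M = 8×12.011 + 1×35.45 + 11×1.008 + 3×14.007 + 1×15.999 = 200.65 g/mol.

200.65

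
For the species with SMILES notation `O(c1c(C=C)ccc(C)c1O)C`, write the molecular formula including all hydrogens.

C10H12O2

Heavy atoms from the SMILES: 10 C, 2 O.
Implicit hydrogens by atom environment:
  4 × C (aromatic): no H
  2 × C: 3 H each → 6
  2 × C (aromatic): 1 H each → 2
  1 × C: 2 H
  1 × C: 1 H
  1 × O: 1 H
  1 × O: no H
  Total hydrogens = 12.
Molecular formula: C10H12O2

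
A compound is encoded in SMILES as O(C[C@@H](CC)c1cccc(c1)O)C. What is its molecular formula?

C11H16O2

Heavy atoms from the SMILES: 11 C, 2 O.
Implicit hydrogens by atom environment:
  4 × C (aromatic): 1 H each → 4
  2 × C: 3 H each → 6
  2 × C: 2 H each → 4
  2 × C (aromatic): no H
  1 × C: 1 H
  1 × O: 1 H
  1 × O: no H
  Total hydrogens = 16.
Molecular formula: C11H16O2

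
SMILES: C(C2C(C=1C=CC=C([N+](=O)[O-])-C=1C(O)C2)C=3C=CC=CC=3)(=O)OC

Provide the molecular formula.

Heavy atoms from the SMILES: 18 C, 1 N, 5 O.
Implicit hydrogens by atom environment:
  8 × C (aromatic): 1 H each → 8
  4 × C (aromatic): no H
  3 × C: 1 H each → 3
  3 × O: no H
  1 × C: 3 H
  1 × C: 2 H
  1 × C: no H
  1 × N (charge +1): no H
  1 × O: 1 H
  1 × O (charge -1): no H
  Total hydrogens = 17.
Molecular formula: C18H17NO5

C18H17NO5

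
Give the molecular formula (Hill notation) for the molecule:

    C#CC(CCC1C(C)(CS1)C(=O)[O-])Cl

C10H12ClO2S-

Heavy atoms from the SMILES: 10 C, 1 Cl, 2 O, 1 S.
Implicit hydrogens by atom environment:
  3 × C: 2 H each → 6
  3 × C: 1 H each → 3
  3 × C: no H
  1 × C: 3 H
  1 × Cl: no H
  1 × O: no H
  1 × O (charge -1): no H
  1 × S: no H
  Total hydrogens = 12.
Net charge -1.
Molecular formula: C10H12ClO2S-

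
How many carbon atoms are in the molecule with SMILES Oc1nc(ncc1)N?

4

The symbol for carbon appears 4 times in the SMILES. Lowercase c denotes aromatic carbon and counts toward C.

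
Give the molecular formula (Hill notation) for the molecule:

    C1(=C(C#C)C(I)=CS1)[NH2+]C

Heavy atoms from the SMILES: 7 C, 1 I, 1 N, 1 S.
Implicit hydrogens by atom environment:
  3 × C (aromatic): no H
  1 × C: 3 H
  1 × C (aromatic): 1 H
  1 × C: 1 H
  1 × C: no H
  1 × I: no H
  1 × N (charge +1): 2 H
  1 × S (aromatic): no H
  Total hydrogens = 7.
Net charge +1.
Molecular formula: C7H7INS+

C7H7INS+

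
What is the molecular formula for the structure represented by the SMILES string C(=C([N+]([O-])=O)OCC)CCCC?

Heavy atoms from the SMILES: 8 C, 1 N, 3 O.
Implicit hydrogens by atom environment:
  4 × C: 2 H each → 8
  2 × C: 3 H each → 6
  2 × O: no H
  1 × C: 1 H
  1 × C: no H
  1 × N (charge +1): no H
  1 × O (charge -1): no H
  Total hydrogens = 15.
Molecular formula: C8H15NO3

C8H15NO3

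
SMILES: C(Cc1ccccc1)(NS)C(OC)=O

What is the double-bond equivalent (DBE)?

Molecular formula from the SMILES: C10H13NO2S.
DoU = (2C + 2 + N − H − X)/2 = (2·10 + 2 + 1 − 13 − 0)/2 = 10/2 = 5.
(Structurally: 1 ring(s) + 4 π bond(s) = 5.)

5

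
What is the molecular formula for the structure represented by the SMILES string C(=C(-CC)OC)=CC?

Heavy atoms from the SMILES: 7 C, 1 O.
Implicit hydrogens by atom environment:
  3 × C: 3 H each → 9
  2 × C: no H
  1 × C: 2 H
  1 × C: 1 H
  1 × O: no H
  Total hydrogens = 12.
Molecular formula: C7H12O

C7H12O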